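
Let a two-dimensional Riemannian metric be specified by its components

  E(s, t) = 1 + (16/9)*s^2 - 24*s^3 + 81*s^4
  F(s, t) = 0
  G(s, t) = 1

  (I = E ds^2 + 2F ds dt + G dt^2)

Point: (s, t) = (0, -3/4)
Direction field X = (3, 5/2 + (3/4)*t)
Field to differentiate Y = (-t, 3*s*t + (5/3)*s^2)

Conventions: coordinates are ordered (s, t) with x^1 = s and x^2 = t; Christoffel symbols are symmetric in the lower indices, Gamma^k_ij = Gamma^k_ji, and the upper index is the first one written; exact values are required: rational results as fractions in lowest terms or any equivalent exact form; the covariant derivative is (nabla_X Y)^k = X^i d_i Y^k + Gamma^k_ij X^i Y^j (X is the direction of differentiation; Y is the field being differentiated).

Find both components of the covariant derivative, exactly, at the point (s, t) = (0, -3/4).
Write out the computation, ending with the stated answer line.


E = 1, F = 0, G = 1 at the point
E_s = 0, E_t = 0, F_s = 0, F_t = 0, G_s = 0, G_t = 0
EG - F^2 = 1;  g^inv = (1) * [[1, 0], [0, 1]]
first-kind symbols [ij,l] = (1/2)(d_i g_jl + d_j g_il - d_l g_ij): [ss,s] = E_s/2 = 0, [ss,t] = F_s - E_t/2 = 0, [st,s] = E_t/2 = 0, [st,t] = G_s/2 = 0, [tt,s] = F_t - G_s/2 = 0, [tt,t] = G_t/2 = 0
Gamma^s_ij = (G*[ij,s] - F*[ij,t])/(EG - F^2), Gamma^t_ij = (E*[ij,t] - F*[ij,s])/(EG - F^2)
Gamma_sss = 0, Gamma_sst = 0, Gamma_stt = 0, Gamma_tss = 0, Gamma_tst = 0, Gamma_ttt = 0
X = (3, 31/16), Y = (3/4, 0) at the point

Answer: (nabla_X Y)^s = -31/16, (nabla_X Y)^t = -27/4


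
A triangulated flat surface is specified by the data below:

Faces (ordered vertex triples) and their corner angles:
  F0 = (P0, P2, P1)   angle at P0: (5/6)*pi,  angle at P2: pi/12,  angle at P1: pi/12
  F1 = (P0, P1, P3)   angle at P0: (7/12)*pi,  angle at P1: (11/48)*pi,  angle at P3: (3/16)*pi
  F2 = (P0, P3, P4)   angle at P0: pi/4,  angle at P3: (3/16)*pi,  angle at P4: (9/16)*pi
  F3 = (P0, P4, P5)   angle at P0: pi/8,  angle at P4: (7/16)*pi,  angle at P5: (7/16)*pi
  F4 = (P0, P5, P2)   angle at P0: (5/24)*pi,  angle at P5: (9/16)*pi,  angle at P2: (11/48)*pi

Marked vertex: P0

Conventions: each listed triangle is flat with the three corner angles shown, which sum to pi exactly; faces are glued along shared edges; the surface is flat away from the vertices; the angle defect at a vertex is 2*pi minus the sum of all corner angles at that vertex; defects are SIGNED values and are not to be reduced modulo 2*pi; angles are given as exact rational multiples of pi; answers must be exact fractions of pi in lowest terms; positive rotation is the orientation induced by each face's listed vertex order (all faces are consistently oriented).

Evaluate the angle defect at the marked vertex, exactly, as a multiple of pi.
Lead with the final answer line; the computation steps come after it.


Answer: defect(P0) = 0

Sum of corner angles at P0: 2*pi
defect = 2*pi - 2*pi


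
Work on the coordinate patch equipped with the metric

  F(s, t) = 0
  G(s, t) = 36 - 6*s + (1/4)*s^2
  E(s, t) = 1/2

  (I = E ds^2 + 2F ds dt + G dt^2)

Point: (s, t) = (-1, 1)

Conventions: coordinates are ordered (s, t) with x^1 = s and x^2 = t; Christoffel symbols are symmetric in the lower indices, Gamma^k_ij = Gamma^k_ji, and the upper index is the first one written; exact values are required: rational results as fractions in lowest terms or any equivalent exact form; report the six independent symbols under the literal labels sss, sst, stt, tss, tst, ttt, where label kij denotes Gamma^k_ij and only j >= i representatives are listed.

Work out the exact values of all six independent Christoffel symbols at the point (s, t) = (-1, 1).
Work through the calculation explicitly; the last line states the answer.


E = 1/2, F = 0, G = 169/4 at the point
E_s = 0, E_t = 0, F_s = 0, F_t = 0, G_s = -13/2, G_t = 0
EG - F^2 = 169/8;  g^inv = (8/169) * [[169/4, 0], [0, 1/2]]
first-kind symbols [ij,l] = (1/2)(d_i g_jl + d_j g_il - d_l g_ij): [ss,s] = E_s/2 = 0, [ss,t] = F_s - E_t/2 = 0, [st,s] = E_t/2 = 0, [st,t] = G_s/2 = -13/4, [tt,s] = F_t - G_s/2 = 13/4, [tt,t] = G_t/2 = 0
Gamma^s_ij = (G*[ij,s] - F*[ij,t])/(EG - F^2), Gamma^t_ij = (E*[ij,t] - F*[ij,s])/(EG - F^2)

Answer: Gamma_sss = 0, Gamma_sst = 0, Gamma_stt = 13/2, Gamma_tss = 0, Gamma_tst = -1/13, Gamma_ttt = 0


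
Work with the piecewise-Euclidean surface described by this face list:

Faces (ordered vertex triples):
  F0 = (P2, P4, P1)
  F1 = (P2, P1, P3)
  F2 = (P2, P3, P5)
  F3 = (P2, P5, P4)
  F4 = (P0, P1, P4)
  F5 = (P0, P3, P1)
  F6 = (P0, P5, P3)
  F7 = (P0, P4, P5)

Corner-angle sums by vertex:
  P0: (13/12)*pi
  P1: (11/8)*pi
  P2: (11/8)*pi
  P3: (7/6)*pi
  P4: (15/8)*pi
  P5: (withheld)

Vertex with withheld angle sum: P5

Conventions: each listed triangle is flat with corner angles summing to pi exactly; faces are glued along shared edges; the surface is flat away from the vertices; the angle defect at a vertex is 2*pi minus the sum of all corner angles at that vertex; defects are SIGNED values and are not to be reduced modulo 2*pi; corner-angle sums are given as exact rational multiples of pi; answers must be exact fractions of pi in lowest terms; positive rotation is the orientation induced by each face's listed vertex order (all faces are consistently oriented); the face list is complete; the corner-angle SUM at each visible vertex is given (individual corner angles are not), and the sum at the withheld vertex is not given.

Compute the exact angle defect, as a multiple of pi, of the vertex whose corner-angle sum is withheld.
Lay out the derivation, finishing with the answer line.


V = 6, E = 12, F = 8; chi = V - E + F = 2
Gauss-Bonnet: total defect = 2*pi*chi = 4*pi; visible defects sum to (25/8)*pi

Answer: defect(P5) = (7/8)*pi


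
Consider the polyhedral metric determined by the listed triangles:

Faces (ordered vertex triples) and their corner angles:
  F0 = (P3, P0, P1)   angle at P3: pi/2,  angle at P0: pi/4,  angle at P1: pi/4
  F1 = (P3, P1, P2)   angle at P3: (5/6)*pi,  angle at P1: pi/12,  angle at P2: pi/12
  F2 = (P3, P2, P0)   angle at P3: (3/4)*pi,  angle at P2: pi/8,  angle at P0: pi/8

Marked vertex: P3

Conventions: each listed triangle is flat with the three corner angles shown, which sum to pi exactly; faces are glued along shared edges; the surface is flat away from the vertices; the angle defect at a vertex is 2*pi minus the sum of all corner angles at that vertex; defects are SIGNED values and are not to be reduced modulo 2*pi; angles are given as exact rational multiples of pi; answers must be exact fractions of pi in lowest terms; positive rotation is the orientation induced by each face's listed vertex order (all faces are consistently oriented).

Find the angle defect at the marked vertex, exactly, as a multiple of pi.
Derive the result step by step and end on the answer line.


Sum of corner angles at P3: (25/12)*pi
defect = 2*pi - (25/12)*pi

Answer: defect(P3) = -pi/12


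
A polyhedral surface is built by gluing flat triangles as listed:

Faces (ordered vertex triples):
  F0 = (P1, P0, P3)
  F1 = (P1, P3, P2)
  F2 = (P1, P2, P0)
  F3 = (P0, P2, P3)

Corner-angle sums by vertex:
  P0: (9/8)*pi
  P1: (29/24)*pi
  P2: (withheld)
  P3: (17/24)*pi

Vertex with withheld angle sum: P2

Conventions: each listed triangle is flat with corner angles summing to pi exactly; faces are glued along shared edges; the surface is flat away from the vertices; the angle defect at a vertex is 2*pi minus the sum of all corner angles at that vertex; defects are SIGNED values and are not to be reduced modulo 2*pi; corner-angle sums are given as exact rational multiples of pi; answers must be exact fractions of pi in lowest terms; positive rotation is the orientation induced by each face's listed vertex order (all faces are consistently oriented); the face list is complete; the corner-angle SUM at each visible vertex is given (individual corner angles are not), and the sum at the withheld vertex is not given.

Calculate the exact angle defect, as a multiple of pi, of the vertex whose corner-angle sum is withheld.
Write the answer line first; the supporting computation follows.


Answer: defect(P2) = (25/24)*pi

V = 4, E = 6, F = 4; chi = V - E + F = 2
Gauss-Bonnet: total defect = 2*pi*chi = 4*pi; visible defects sum to (71/24)*pi


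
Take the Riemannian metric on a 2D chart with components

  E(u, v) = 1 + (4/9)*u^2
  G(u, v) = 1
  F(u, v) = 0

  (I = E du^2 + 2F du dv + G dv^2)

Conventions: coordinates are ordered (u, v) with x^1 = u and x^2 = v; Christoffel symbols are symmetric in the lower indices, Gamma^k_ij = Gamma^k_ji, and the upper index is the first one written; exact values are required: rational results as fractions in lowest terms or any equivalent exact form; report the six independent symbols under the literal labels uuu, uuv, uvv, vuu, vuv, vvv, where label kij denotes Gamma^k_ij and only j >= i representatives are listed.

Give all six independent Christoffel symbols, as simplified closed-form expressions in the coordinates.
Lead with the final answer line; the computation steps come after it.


Answer: Gamma_uuu = 4*u/(4*u^2 + 9), Gamma_uuv = 0, Gamma_uvv = 0, Gamma_vuu = 0, Gamma_vuv = 0, Gamma_vvv = 0

E = 1 + (4/9)*u^2; F = 0; G = 1
Gamma^k_ij = (1/2) g^{kl} (d_i g_jl + d_j g_il - d_l g_ij), with g^inv = (1/(EG-F^2)) [[G, -F], [-F, E]]
first partials: E_u = (8/9)*u, E_v = 0, F_u = 0, F_v = 0, G_u = 0, G_v = 0
D = EG - F^2 = 1 + (4/9)*u^2
expanded: Gamma^u_uu = (G E_u - 2F F_u + F E_v)/(2D), Gamma^u_uv = (G E_v - F G_u)/(2D), Gamma^u_vv = (2G F_v - G G_u - F G_v)/(2D), Gamma^v_uu = (2E F_u - E E_v - F E_u)/(2D), Gamma^v_uv = (E G_u - F E_v)/(2D), Gamma^v_vv = (E G_v - 2F F_v + F G_u)/(2D); substitute and cancel common factors


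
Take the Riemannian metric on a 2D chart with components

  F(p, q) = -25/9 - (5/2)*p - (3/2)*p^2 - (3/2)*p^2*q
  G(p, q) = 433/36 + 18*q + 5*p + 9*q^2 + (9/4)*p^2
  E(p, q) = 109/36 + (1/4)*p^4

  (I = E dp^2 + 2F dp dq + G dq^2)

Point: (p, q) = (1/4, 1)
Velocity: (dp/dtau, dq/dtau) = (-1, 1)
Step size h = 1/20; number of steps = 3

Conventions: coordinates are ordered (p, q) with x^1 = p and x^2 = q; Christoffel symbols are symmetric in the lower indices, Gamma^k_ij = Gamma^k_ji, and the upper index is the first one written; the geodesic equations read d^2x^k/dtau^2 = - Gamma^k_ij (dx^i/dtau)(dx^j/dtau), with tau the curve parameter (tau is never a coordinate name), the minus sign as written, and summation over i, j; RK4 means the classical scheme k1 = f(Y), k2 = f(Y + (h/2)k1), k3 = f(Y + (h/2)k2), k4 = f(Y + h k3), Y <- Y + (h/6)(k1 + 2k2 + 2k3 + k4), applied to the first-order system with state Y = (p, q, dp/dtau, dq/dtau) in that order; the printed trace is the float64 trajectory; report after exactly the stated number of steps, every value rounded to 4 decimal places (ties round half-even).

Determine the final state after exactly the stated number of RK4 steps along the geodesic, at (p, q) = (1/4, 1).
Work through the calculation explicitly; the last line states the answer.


f(Y) = (dp/dtau, dq/dtau, -Gamma^p_ij Y'^i Y'^j, -Gamma^q_ij Y'^i Y'^j) with the Gammas evaluated at the stage position; h = 0.050000; intermediate values shown to 6 dp
step 0: p = 0.2500, q = 1.0000, dp/dtau = -1.0000, dq/dtau = 1.0000
step 1:
  k1: at (p, q) = (0.250000, 1.000000), (dp/dtau, dq/dtau) = (-1.000000, 1.000000); Gamma_ppp = -0.128236, Gamma_ppq = 0.100388, Gamma_pqq = -0.574702, Gamma_qpp = -0.110356, Gamma_qpq = 0.084687, Gamma_qqq = 0.394292; k1 = (-1.000000, 1.000000, 0.903714, -0.114562)
  k2: at (p, q) = (0.225000, 1.025000), (dp/dtau, dq/dtau) = (-0.977407, 0.997136); Gamma_ppp = -0.118036, Gamma_ppq = 0.093387, Gamma_pqq = -0.562078, Gamma_qpp = -0.103936, Gamma_qpq = 0.080941, Gamma_qqq = 0.394952; k2 = (-0.977407, 0.997136, 0.853656, -0.135627)
  k3: at (p, q) = (0.225565, 1.024928), (dp/dtau, dq/dtau) = (-0.978659, 0.996609); Gamma_ppp = -0.118214, Gamma_ppq = 0.093495, Gamma_pqq = -0.562434, Gamma_qpp = -0.104038, Gamma_qpq = 0.080985, Gamma_qqq = 0.394868; k3 = (-0.978659, 0.996609, 0.854227, -0.134575)
  k4: at (p, q) = (0.201067, 1.049830), (dp/dtau, dq/dtau) = (-0.957289, 0.993271); Gamma_ppp = -0.108753, Gamma_ppq = 0.087099, Gamma_pqq = -0.550690, Gamma_qpp = -0.097919, Gamma_qpq = 0.077466, Gamma_qqq = 0.395169; k4 = (-0.957289, 0.993271, 0.808601, -0.152819)
  Y <- Y + (h/6)(k1 + 2k2 + 2k3 + k4): p = 0.2011, q = 1.0498, dp/dtau = -0.9573, dq/dtau = 0.9933
step 2:
  k1: at (p, q) = (0.201088, 1.049840), (dp/dtau, dq/dtau) = (-0.957266, 0.993268); Gamma_ppp = -0.108758, Gamma_ppq = 0.087102, Gamma_pqq = -0.550704, Gamma_qpp = -0.097921, Gamma_qpq = 0.077467, Gamma_qqq = 0.395164; k1 = (-0.957266, 0.993268, 0.808614, -0.152817)
  k2: at (p, q) = (0.177157, 1.074671), (dp/dtau, dq/dtau) = (-0.937051, 0.989448); Gamma_ppp = -0.100005, Gamma_ppq = 0.081270, Gamma_pqq = -0.539796, Gamma_qpp = -0.092094, Gamma_qpq = 0.074160, Gamma_qqq = 0.395127; k2 = (-0.937051, 0.989448, 0.766975, -0.168452)
  k3: at (p, q) = (0.177662, 1.074576), (dp/dtau, dq/dtau) = (-0.938092, 0.989057); Gamma_ppp = -0.100150, Gamma_ppq = 0.081356, Gamma_pqq = -0.540088, Gamma_qpp = -0.092183, Gamma_qpq = 0.074197, Gamma_qqq = 0.395067; k3 = (-0.938092, 0.989057, 0.767434, -0.167661)
  k4: at (p, q) = (0.154184, 1.099293), (dp/dtau, dq/dtau) = (-0.918894, 0.984885); Gamma_ppp = -0.092020, Gamma_ppq = 0.076013, Gamma_pqq = -0.529841, Gamma_qpp = -0.086613, Gamma_qpq = 0.071079, Gamma_qqq = 0.394755; k4 = (-0.918894, 0.984885, 0.729229, -0.181125)
  Y <- Y + (h/6)(k1 + 2k2 + 2k3 + k4): p = 0.1542, q = 1.0993, dp/dtau = -0.9189, dq/dtau = 0.9849
step 3:
  k1: at (p, q) = (0.154201, 1.099299), (dp/dtau, dq/dtau) = (-0.918877, 0.984884); Gamma_ppp = -0.092024, Gamma_ppq = 0.076015, Gamma_pqq = -0.529853, Gamma_qpp = -0.086615, Gamma_qpq = 0.071080, Gamma_qqq = 0.394752; k1 = (-0.918877, 0.984884, 0.729239, -0.181123)
  k2: at (p, q) = (0.131229, 1.123921), (dp/dtau, dq/dtau) = (-0.900646, 0.980356); Gamma_ppp = -0.084490, Gamma_ppq = 0.071130, Gamma_pqq = -0.520236, Gamma_qpp = -0.081296, Gamma_qpq = 0.068140, Gamma_qqq = 0.394182; k2 = (-0.900646, 0.980356, 0.694141, -0.192575)
  k3: at (p, q) = (0.131685, 1.123808), (dp/dtau, dq/dtau) = (-0.901524, 0.980069); Gamma_ppp = -0.084610, Gamma_ppq = 0.071198, Gamma_pqq = -0.520481, Gamma_qpp = -0.081375, Gamma_qpq = 0.068173, Gamma_qqq = 0.394140; k3 = (-0.901524, 0.980069, 0.694522, -0.191979)
  k4: at (p, q) = (0.109125, 1.148303), (dp/dtau, dq/dtau) = (-0.884151, 0.975285); Gamma_ppp = -0.077605, Gamma_ppq = 0.066713, Gamma_pqq = -0.511365, Gamma_qpp = -0.076279, Gamma_qpq = 0.065392, Gamma_qqq = 0.393361; k4 = (-0.884151, 0.975285, 0.662118, -0.201753)
  Y <- Y + (h/6)(k1 + 2k2 + 2k3 + k4): p = 0.1091, q = 1.1483, dp/dtau = -0.8841, dq/dtau = 0.9753

Answer: p = 0.1091, q = 1.1483, dp/dtau = -0.8841, dq/dtau = 0.9753


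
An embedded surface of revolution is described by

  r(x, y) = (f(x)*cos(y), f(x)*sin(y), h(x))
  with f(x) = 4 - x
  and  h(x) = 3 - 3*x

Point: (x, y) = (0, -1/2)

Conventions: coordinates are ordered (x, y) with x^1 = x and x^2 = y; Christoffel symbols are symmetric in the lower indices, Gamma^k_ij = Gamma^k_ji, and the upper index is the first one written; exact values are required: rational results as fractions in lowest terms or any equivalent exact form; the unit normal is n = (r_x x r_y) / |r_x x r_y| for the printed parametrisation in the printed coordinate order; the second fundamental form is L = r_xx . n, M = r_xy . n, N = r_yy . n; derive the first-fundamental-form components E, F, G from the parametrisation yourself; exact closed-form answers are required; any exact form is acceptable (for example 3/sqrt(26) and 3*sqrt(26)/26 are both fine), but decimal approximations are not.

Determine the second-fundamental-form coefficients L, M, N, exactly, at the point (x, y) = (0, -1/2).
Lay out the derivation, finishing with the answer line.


f = 4, f' = -1, f'' = 0, h' = -3, h'' = 0
E = 10, F = 0, G = 16; answer radicand W^2 = 10
unnormalised second-form numerators: l = 0, m = 0, n = -12; L = l/sqrt(10), and similarly M = m/sqrt(W^2), N = n/sqrt(W^2)

Answer: L = 0, M = 0, N = -6*sqrt(10)/5


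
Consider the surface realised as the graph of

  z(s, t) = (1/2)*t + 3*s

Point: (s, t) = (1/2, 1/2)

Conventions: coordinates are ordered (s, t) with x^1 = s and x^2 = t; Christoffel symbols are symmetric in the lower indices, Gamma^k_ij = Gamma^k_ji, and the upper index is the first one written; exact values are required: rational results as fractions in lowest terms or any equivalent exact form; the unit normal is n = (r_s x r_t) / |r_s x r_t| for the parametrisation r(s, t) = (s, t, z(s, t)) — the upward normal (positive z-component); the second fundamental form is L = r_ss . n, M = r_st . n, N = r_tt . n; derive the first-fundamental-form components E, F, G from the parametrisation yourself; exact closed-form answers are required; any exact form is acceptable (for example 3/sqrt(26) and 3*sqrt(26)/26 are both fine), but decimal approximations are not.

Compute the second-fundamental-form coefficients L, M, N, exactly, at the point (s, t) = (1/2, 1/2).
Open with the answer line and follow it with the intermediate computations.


Answer: L = 0, M = 0, N = 0

z_s = 3, z_t = 1/2, z_ss = 0, z_st = 0, z_tt = 0
E = 10, F = 3/2, G = 5/4; answer radicand W^2 = 41/4
unnormalised second-form numerators: l = 0, m = 0, n = 0; L = l/sqrt(41/4), and similarly M = m/sqrt(W^2), N = n/sqrt(W^2)


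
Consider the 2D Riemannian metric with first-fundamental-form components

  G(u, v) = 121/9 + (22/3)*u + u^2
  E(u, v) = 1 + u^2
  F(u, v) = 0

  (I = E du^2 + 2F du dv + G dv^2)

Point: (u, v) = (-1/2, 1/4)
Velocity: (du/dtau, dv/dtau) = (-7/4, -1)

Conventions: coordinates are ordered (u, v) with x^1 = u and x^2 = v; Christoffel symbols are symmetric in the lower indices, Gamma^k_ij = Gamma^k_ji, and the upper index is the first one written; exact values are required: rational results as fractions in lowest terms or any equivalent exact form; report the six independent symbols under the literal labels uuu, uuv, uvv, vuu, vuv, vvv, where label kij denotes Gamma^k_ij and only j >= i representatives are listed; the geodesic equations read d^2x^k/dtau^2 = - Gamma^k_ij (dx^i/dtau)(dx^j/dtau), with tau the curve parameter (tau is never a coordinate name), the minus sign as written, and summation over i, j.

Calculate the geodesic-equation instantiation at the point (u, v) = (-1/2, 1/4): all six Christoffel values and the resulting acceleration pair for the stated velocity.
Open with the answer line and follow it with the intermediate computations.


Answer: Gamma_uuu = -2/5, Gamma_uuv = 0, Gamma_uvv = -38/15, Gamma_vuu = 0, Gamma_vuv = 6/19, Gamma_vvv = 0; accelerations (d^2u/dtau^2, d^2v/dtau^2) = (451/120, -21/19)

E = 5/4, F = 0, G = 361/36 at the point
E_u = -1, E_v = 0, F_u = 0, F_v = 0, G_u = 19/3, G_v = 0
EG - F^2 = 1805/144;  g^inv = (144/1805) * [[361/36, 0], [0, 5/4]]
first-kind symbols [ij,l] = (1/2)(d_i g_jl + d_j g_il - d_l g_ij): [uu,u] = E_u/2 = -1/2, [uu,v] = F_u - E_v/2 = 0, [uv,u] = E_v/2 = 0, [uv,v] = G_u/2 = 19/6, [vv,u] = F_v - G_u/2 = -19/6, [vv,v] = G_v/2 = 0
Gamma^u_ij = (G*[ij,u] - F*[ij,v])/(EG - F^2), Gamma^v_ij = (E*[ij,v] - F*[ij,u])/(EG - F^2)
Gamma_uuu = -2/5, Gamma_uuv = 0, Gamma_uvv = -38/15, Gamma_vuu = 0, Gamma_vuv = 6/19, Gamma_vvv = 0
d^2u/dtau^2 = -(Gamma_uuu*(-7/4)^2 + 2*Gamma_uuv*(-7/4)*(-1) + Gamma_uvv*(-1)^2) = 451/120
d^2v/dtau^2 = -(Gamma_vuu*(-7/4)^2 + 2*Gamma_vuv*(-7/4)*(-1) + Gamma_vvv*(-1)^2) = -21/19


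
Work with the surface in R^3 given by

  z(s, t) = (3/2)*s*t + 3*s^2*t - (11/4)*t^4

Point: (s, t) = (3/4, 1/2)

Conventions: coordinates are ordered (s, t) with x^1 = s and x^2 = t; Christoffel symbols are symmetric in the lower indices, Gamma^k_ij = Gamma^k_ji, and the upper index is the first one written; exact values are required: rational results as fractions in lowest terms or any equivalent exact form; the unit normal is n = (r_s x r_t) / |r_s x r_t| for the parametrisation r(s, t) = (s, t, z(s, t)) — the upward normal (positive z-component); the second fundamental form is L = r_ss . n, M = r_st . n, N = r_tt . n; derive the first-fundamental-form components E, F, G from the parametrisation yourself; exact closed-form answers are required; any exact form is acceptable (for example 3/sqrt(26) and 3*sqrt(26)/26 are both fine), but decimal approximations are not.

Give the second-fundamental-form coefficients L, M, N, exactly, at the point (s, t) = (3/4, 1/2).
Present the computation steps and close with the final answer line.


z_s = 3, z_t = 23/16, z_ss = 3, z_st = 6, z_tt = -33/4
E = 10, F = 69/16, G = 785/256; answer radicand W^2 = 3089/256
unnormalised second-form numerators: l = 3, m = 6, n = -33/4; L = l/sqrt(3089/256), and similarly M = m/sqrt(W^2), N = n/sqrt(W^2)

Answer: L = 48*sqrt(3089)/3089, M = 96*sqrt(3089)/3089, N = -132*sqrt(3089)/3089


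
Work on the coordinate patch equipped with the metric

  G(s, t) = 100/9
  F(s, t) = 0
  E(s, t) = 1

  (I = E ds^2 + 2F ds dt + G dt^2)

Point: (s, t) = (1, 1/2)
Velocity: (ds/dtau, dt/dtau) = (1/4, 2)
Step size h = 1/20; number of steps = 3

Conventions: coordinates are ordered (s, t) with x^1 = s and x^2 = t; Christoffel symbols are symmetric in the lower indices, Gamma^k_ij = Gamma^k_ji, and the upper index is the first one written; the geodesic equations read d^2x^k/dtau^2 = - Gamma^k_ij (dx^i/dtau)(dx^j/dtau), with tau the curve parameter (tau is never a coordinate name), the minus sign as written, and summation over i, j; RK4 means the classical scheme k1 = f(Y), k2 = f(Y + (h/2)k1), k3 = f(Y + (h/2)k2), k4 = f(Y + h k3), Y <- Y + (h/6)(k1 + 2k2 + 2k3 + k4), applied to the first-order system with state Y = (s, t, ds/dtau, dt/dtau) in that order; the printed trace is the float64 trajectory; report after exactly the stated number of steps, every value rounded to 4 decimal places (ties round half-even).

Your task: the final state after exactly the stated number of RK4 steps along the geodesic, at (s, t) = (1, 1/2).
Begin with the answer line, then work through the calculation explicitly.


Answer: s = 1.0375, t = 0.8000, ds/dtau = 0.2500, dt/dtau = 2.0000

f(Y) = (ds/dtau, dt/dtau, -Gamma^s_ij Y'^i Y'^j, -Gamma^t_ij Y'^i Y'^j) with the Gammas evaluated at the stage position; h = 0.050000; intermediate values shown to 6 dp
step 0: s = 1.0000, t = 0.5000, ds/dtau = 0.2500, dt/dtau = 2.0000
step 1:
  k1: at (s, t) = (1.000000, 0.500000), (ds/dtau, dt/dtau) = (0.250000, 2.000000); Gamma_sss = 0.000000, Gamma_sst = 0.000000, Gamma_stt = 0.000000, Gamma_tss = 0.000000, Gamma_tst = 0.000000, Gamma_ttt = 0.000000; k1 = (0.250000, 2.000000, 0.000000, 0.000000)
  k2: at (s, t) = (1.006250, 0.550000), (ds/dtau, dt/dtau) = (0.250000, 2.000000); Gamma_sss = 0.000000, Gamma_sst = 0.000000, Gamma_stt = 0.000000, Gamma_tss = 0.000000, Gamma_tst = 0.000000, Gamma_ttt = 0.000000; k2 = (0.250000, 2.000000, 0.000000, 0.000000)
  k3: at (s, t) = (1.006250, 0.550000), (ds/dtau, dt/dtau) = (0.250000, 2.000000); Gamma_sss = 0.000000, Gamma_sst = 0.000000, Gamma_stt = 0.000000, Gamma_tss = 0.000000, Gamma_tst = 0.000000, Gamma_ttt = 0.000000; k3 = (0.250000, 2.000000, 0.000000, 0.000000)
  k4: at (s, t) = (1.012500, 0.600000), (ds/dtau, dt/dtau) = (0.250000, 2.000000); Gamma_sss = 0.000000, Gamma_sst = 0.000000, Gamma_stt = 0.000000, Gamma_tss = 0.000000, Gamma_tst = 0.000000, Gamma_ttt = 0.000000; k4 = (0.250000, 2.000000, 0.000000, 0.000000)
  Y <- Y + (h/6)(k1 + 2k2 + 2k3 + k4): s = 1.0125, t = 0.6000, ds/dtau = 0.2500, dt/dtau = 2.0000
step 2:
  k1: at (s, t) = (1.012500, 0.600000), (ds/dtau, dt/dtau) = (0.250000, 2.000000); Gamma_sss = 0.000000, Gamma_sst = 0.000000, Gamma_stt = 0.000000, Gamma_tss = 0.000000, Gamma_tst = 0.000000, Gamma_ttt = 0.000000; k1 = (0.250000, 2.000000, 0.000000, 0.000000)
  k2: at (s, t) = (1.018750, 0.650000), (ds/dtau, dt/dtau) = (0.250000, 2.000000); Gamma_sss = 0.000000, Gamma_sst = 0.000000, Gamma_stt = 0.000000, Gamma_tss = 0.000000, Gamma_tst = 0.000000, Gamma_ttt = 0.000000; k2 = (0.250000, 2.000000, 0.000000, 0.000000)
  k3: at (s, t) = (1.018750, 0.650000), (ds/dtau, dt/dtau) = (0.250000, 2.000000); Gamma_sss = 0.000000, Gamma_sst = 0.000000, Gamma_stt = 0.000000, Gamma_tss = 0.000000, Gamma_tst = 0.000000, Gamma_ttt = 0.000000; k3 = (0.250000, 2.000000, 0.000000, 0.000000)
  k4: at (s, t) = (1.025000, 0.700000), (ds/dtau, dt/dtau) = (0.250000, 2.000000); Gamma_sss = 0.000000, Gamma_sst = 0.000000, Gamma_stt = 0.000000, Gamma_tss = 0.000000, Gamma_tst = 0.000000, Gamma_ttt = 0.000000; k4 = (0.250000, 2.000000, 0.000000, 0.000000)
  Y <- Y + (h/6)(k1 + 2k2 + 2k3 + k4): s = 1.0250, t = 0.7000, ds/dtau = 0.2500, dt/dtau = 2.0000
step 3:
  k1: at (s, t) = (1.025000, 0.700000), (ds/dtau, dt/dtau) = (0.250000, 2.000000); Gamma_sss = 0.000000, Gamma_sst = 0.000000, Gamma_stt = 0.000000, Gamma_tss = 0.000000, Gamma_tst = 0.000000, Gamma_ttt = 0.000000; k1 = (0.250000, 2.000000, 0.000000, 0.000000)
  k2: at (s, t) = (1.031250, 0.750000), (ds/dtau, dt/dtau) = (0.250000, 2.000000); Gamma_sss = 0.000000, Gamma_sst = 0.000000, Gamma_stt = 0.000000, Gamma_tss = 0.000000, Gamma_tst = 0.000000, Gamma_ttt = 0.000000; k2 = (0.250000, 2.000000, 0.000000, 0.000000)
  k3: at (s, t) = (1.031250, 0.750000), (ds/dtau, dt/dtau) = (0.250000, 2.000000); Gamma_sss = 0.000000, Gamma_sst = 0.000000, Gamma_stt = 0.000000, Gamma_tss = 0.000000, Gamma_tst = 0.000000, Gamma_ttt = 0.000000; k3 = (0.250000, 2.000000, 0.000000, 0.000000)
  k4: at (s, t) = (1.037500, 0.800000), (ds/dtau, dt/dtau) = (0.250000, 2.000000); Gamma_sss = 0.000000, Gamma_sst = 0.000000, Gamma_stt = 0.000000, Gamma_tss = 0.000000, Gamma_tst = 0.000000, Gamma_ttt = 0.000000; k4 = (0.250000, 2.000000, 0.000000, 0.000000)
  Y <- Y + (h/6)(k1 + 2k2 + 2k3 + k4): s = 1.0375, t = 0.8000, ds/dtau = 0.2500, dt/dtau = 2.0000


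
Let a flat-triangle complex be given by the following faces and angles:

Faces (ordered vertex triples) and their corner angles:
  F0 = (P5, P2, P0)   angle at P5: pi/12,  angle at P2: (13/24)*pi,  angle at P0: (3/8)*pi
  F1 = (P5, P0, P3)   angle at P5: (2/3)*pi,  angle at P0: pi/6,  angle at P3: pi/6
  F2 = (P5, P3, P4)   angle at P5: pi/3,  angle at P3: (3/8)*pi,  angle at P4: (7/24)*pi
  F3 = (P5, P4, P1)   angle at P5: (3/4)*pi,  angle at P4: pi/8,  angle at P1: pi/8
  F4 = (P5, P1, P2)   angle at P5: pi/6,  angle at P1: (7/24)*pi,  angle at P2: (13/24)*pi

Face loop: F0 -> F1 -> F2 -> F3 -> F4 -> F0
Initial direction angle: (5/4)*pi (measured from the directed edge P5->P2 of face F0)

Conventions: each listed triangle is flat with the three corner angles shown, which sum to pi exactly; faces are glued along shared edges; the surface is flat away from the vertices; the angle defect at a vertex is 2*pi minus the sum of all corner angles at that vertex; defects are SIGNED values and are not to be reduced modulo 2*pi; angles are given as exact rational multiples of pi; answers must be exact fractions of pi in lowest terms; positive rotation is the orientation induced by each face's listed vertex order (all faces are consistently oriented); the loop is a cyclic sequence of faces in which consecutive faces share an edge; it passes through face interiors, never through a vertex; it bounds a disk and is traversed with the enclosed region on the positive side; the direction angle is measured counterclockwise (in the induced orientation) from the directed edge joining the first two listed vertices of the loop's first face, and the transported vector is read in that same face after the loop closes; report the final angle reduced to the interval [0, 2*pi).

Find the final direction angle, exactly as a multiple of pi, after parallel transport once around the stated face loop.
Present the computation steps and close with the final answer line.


enclosed vertex P5: corner angles sum to 2*pi, defect = 2*pi - 2*pi = 0
final direction = starting direction + enclosed defect total, reduced mod 2*pi (induced orientation)
final angle = (5/4)*pi + 0 = (5/4)*pi (mod 2*pi)

Answer: final direction angle = (5/4)*pi


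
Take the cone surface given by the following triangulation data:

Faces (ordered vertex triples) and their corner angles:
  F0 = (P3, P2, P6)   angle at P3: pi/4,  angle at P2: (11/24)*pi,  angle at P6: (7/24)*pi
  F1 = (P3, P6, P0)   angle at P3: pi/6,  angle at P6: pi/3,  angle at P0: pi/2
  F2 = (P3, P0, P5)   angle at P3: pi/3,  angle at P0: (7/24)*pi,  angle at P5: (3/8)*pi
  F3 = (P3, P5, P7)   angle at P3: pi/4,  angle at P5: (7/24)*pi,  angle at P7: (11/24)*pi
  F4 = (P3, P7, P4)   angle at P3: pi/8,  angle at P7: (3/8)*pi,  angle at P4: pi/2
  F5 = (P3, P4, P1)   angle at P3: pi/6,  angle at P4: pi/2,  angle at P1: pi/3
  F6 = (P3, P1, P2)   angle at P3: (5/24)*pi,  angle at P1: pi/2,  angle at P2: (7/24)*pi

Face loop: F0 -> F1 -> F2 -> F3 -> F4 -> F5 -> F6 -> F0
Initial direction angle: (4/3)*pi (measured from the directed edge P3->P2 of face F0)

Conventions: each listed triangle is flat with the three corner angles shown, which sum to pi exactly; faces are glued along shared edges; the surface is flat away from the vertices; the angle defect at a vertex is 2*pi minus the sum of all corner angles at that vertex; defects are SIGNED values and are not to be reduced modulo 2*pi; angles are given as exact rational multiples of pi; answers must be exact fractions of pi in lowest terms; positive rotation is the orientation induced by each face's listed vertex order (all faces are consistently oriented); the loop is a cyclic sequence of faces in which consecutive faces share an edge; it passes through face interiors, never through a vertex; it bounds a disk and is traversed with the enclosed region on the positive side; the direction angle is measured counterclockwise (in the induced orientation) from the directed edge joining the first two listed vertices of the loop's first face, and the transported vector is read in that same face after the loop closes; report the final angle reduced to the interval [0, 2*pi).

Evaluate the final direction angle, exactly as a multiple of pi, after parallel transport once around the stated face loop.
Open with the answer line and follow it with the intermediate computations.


Answer: final direction angle = (11/6)*pi

enclosed vertex P3: corner angles sum to (3/2)*pi, defect = 2*pi - (3/2)*pi = pi/2
adding the enclosed defects to the starting angle (mod 2*pi, induced orientation) gives the holonomy
final angle = (4/3)*pi + pi/2 = (11/6)*pi (mod 2*pi)


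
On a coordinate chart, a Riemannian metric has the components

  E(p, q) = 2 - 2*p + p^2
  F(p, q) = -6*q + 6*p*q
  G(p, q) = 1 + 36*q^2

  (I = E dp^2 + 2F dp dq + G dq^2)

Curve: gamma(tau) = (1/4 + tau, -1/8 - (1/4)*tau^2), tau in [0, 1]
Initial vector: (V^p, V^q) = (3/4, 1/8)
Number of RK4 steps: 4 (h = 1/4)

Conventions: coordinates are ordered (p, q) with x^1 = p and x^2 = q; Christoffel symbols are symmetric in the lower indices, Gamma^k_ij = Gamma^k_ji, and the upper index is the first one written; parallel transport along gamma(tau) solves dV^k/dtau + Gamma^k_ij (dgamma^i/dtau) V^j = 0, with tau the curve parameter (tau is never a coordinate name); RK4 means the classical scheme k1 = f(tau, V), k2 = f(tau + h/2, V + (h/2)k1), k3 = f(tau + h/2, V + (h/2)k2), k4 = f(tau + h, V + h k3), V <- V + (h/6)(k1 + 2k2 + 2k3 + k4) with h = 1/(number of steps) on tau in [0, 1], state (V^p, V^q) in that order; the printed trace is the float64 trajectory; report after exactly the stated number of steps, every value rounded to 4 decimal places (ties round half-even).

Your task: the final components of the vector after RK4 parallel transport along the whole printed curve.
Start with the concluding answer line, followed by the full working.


Answer: V^p = 0.8361, V^q = 0.3010

gamma'(tau) = (1, -(1/2)*tau); f(tau, V)^k = -Gamma^k_ij(gamma(tau)) gamma'^i(tau) V^j; h = 1/4; intermediate values shown to 6 dp
curve data and Christoffel symbols at the stage parameters:
  tau = 0.000000: gamma = (0.250000, -0.125000), gamma' = (1.000000, 0.000000); Gamma_ppp = -0.352941, Gamma_ppq = 0.000000, Gamma_pqq = -2.117647, Gamma_qpp = -0.352941, Gamma_qpq = 0.000000, Gamma_qqq = -2.117647
  tau = 0.125000: gamma = (0.375000, -0.128906), gamma' = (1.000000, -0.062500); Gamma_ppp = -0.314255, Gamma_ppq = 0.000000, Gamma_pqq = -1.885530, Gamma_qpp = -0.388891, Gamma_qpq = 0.000000, Gamma_qqq = -2.333344
  tau = 0.250000: gamma = (0.500000, -0.140625), gamma' = (1.000000, -0.125000); Gamma_ppp = -0.254853, Gamma_ppq = 0.000000, Gamma_pqq = -1.529119, Gamma_qpp = -0.430065, Gamma_qpq = 0.000000, Gamma_qqq = -2.580388
  tau = 0.375000: gamma = (0.625000, -0.160156), gamma' = (1.000000, -0.187500); Gamma_ppp = -0.181684, Gamma_ppq = 0.000000, Gamma_pqq = -1.090103, Gamma_qpp = -0.465565, Gamma_qpq = 0.000000, Gamma_qqq = -2.793388
  tau = 0.500000: gamma = (0.750000, -0.187500), gamma' = (1.000000, -0.250000); Gamma_ppp = -0.107383, Gamma_ppq = 0.000000, Gamma_pqq = -0.644295, Gamma_qpp = -0.483221, Gamma_qpq = 0.000000, Gamma_qqq = -2.899329
  tau = 0.625000: gamma = (0.875000, -0.222656), gamma' = (1.000000, -0.312500); Gamma_ppp = -0.044637, Gamma_ppq = 0.000000, Gamma_pqq = -0.267823, Gamma_qpp = -0.477060, Gamma_qpq = 0.000000, Gamma_qqq = -2.862361
  tau = 0.750000: gamma = (1.000000, -0.265625), gamma' = (1.000000, -0.375000); Gamma_ppp = 0.000000, Gamma_ppq = 0.000000, Gamma_pqq = 0.000000, Gamma_qpp = -0.450207, Gamma_qpq = 0.000000, Gamma_qqq = -2.701241
  tau = 0.875000: gamma = (1.125000, -0.316406), gamma' = (1.000000, -0.437500); Gamma_ppp = 0.027058, Gamma_ppq = 0.000000, Gamma_pqq = 0.162349, Gamma_qpp = -0.410945, Gamma_qpq = 0.000000, Gamma_qqq = -2.465669
  tau = 1.000000: gamma = (1.250000, -0.375000), gamma' = (1.000000, -0.500000); Gamma_ppp = 0.040816, Gamma_ppq = 0.000000, Gamma_pqq = 0.244898, Gamma_qpp = -0.367347, Gamma_qpq = 0.000000, Gamma_qqq = -2.204082
step 0: V^p = 0.7500, V^q = 0.1250
step 1: k1 = (0.264706, 0.264706), k2 = (0.227459, 0.281481), k3 = (0.225749, 0.279365), k4 = (0.168281, 0.283974); V <- V + (h/6)(k1 + 2k2 + 2k3 + k4): V^p = 0.8058, V^q = 0.1946
step 2: k1 = (0.168167, 0.283782), k2 = (0.103196, 0.264440), k3 = (0.102215, 0.261925), k4 = (0.047382, 0.213218); V <- V + (h/6)(k1 + 2k2 + 2k3 + k4): V^p = 0.8319, V^q = 0.2592
step 3: k1 = (0.047587, 0.214140), k2 = (0.013468, 0.143939), k3 = (0.014012, 0.149754), k4 = (0.000000, 0.075652); V <- V + (h/6)(k1 + 2k2 + 2k3 + k4): V^p = 0.8362, V^q = 0.2957
step 4: k1 = (0.000000, 0.076900), k2 = (-0.000938, 0.014252), k3 = (-0.001491, 0.022652), k4 = (0.002789, -0.025105); V <- V + (h/6)(k1 + 2k2 + 2k3 + k4): V^p = 0.8361, V^q = 0.3010


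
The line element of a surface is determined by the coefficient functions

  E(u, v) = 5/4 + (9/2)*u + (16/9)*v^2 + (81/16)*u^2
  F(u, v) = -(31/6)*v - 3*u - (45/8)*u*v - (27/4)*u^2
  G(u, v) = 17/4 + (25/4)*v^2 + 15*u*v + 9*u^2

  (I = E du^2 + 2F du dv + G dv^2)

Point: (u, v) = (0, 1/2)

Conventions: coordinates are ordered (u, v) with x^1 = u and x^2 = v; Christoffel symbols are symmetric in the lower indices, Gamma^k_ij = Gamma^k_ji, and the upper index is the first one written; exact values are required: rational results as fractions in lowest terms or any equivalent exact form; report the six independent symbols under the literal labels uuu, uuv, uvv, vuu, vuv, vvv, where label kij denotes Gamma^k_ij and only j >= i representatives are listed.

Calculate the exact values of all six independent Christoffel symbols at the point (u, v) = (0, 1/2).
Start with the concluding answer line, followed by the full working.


Answer: Gamma_uuu = -4/3, Gamma_uuv = 276/59, Gamma_uvv = -813/59, Gamma_vuu = -487/279, Gamma_vuv = 14948/5487, Gamma_vvv = -10218/1829

E = 61/36, F = -31/12, G = 93/16 at the point
E_u = 9/2, E_v = 16/9, F_u = -93/16, F_v = -31/6, G_u = 15/2, G_v = 25/4
EG - F^2 = 1829/576;  g^inv = (576/1829) * [[93/16, 31/12], [31/12, 61/36]]
first-kind symbols [ij,l] = (1/2)(d_i g_jl + d_j g_il - d_l g_ij): [uu,u] = E_u/2 = 9/4, [uu,v] = F_u - E_v/2 = -965/144, [uv,u] = E_v/2 = 8/9, [uv,v] = G_u/2 = 15/4, [vv,u] = F_v - G_u/2 = -107/12, [vv,v] = G_v/2 = 25/8
Gamma^u_ij = (G*[ij,u] - F*[ij,v])/(EG - F^2), Gamma^v_ij = (E*[ij,v] - F*[ij,u])/(EG - F^2)


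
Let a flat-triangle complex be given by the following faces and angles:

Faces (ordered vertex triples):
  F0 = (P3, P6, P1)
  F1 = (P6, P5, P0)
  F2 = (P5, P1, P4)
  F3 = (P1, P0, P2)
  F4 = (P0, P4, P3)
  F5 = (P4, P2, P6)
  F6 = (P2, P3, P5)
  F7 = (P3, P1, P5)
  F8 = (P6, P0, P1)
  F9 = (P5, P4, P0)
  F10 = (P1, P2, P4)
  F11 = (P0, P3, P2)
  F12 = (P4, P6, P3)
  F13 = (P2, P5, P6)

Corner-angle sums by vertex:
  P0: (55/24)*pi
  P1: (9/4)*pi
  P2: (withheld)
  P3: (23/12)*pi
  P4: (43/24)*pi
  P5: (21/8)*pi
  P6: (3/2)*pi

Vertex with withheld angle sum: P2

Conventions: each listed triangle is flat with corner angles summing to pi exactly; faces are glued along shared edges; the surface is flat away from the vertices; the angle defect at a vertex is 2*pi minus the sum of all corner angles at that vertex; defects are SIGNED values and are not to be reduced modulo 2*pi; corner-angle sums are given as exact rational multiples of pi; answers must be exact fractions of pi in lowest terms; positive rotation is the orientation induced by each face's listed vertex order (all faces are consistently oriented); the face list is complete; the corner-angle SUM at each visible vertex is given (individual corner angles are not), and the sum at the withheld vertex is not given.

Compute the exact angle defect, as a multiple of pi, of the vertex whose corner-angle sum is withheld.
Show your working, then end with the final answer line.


V = 7, E = 21, F = 14; chi = V - E + F = 0
Gauss-Bonnet: total defect = 2*pi*chi = 0; visible defects sum to (-3/8)*pi

Answer: defect(P2) = (3/8)*pi


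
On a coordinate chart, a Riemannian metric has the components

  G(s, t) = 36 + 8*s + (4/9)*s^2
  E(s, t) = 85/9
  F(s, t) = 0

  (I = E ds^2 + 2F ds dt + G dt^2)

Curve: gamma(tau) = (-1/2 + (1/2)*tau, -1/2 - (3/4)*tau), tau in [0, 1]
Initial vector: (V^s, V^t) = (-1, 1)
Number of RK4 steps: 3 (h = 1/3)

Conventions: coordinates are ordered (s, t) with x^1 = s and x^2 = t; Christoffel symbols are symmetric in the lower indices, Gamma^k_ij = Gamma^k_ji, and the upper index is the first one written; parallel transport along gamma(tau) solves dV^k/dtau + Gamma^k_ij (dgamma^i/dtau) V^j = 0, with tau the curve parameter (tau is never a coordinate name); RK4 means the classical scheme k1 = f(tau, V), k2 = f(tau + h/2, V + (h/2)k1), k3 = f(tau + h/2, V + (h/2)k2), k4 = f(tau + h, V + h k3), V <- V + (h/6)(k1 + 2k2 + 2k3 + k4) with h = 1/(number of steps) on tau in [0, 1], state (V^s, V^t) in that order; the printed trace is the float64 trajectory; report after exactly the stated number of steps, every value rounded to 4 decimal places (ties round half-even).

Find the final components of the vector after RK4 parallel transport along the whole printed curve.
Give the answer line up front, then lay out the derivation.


Answer: V^s = -1.2855, V^t = 0.8490

gamma'(tau) = (1/2, -3/4); f(tau, V)^k = -Gamma^k_ij(gamma(tau)) gamma'^i(tau) V^j; h = 1/3; intermediate values shown to 6 dp
curve data and Christoffel symbols at the stage parameters:
  tau = 0.000000: gamma = (-0.500000, -0.500000), gamma' = (0.500000, -0.750000); Gamma_sss = 0.000000, Gamma_sst = 0.000000, Gamma_stt = -0.400000, Gamma_tss = 0.000000, Gamma_tst = 0.117647, Gamma_ttt = 0.000000
  tau = 0.166667: gamma = (-0.416667, -0.625000), gamma' = (0.500000, -0.750000); Gamma_sss = 0.000000, Gamma_sst = 0.000000, Gamma_stt = -0.403922, Gamma_tss = 0.000000, Gamma_tst = 0.116505, Gamma_ttt = 0.000000
  tau = 0.333333: gamma = (-0.333333, -0.750000), gamma' = (0.500000, -0.750000); Gamma_sss = 0.000000, Gamma_sst = 0.000000, Gamma_stt = -0.407843, Gamma_tss = 0.000000, Gamma_tst = 0.115385, Gamma_ttt = 0.000000
  tau = 0.500000: gamma = (-0.250000, -0.875000), gamma' = (0.500000, -0.750000); Gamma_sss = 0.000000, Gamma_sst = 0.000000, Gamma_stt = -0.411765, Gamma_tss = 0.000000, Gamma_tst = 0.114286, Gamma_ttt = 0.000000
  tau = 0.666667: gamma = (-0.166667, -1.000000), gamma' = (0.500000, -0.750000); Gamma_sss = 0.000000, Gamma_sst = 0.000000, Gamma_stt = -0.415686, Gamma_tss = 0.000000, Gamma_tst = 0.113208, Gamma_ttt = 0.000000
  tau = 0.833333: gamma = (-0.083333, -1.125000), gamma' = (0.500000, -0.750000); Gamma_sss = 0.000000, Gamma_sst = 0.000000, Gamma_stt = -0.419608, Gamma_tss = 0.000000, Gamma_tst = 0.112150, Gamma_ttt = 0.000000
  tau = 1.000000: gamma = (0.000000, -1.250000), gamma' = (0.500000, -0.750000); Gamma_sss = 0.000000, Gamma_sst = 0.000000, Gamma_stt = -0.423529, Gamma_tss = 0.000000, Gamma_tst = 0.111111, Gamma_ttt = 0.000000
step 0: V^s = -1.0000, V^t = 1.0000
step 1: k1 = (-0.300000, -0.147059), k2 = (-0.295516, -0.148572), k3 = (-0.295440, -0.148492), k4 = (-0.290742, -0.149897); V <- V + (h/6)(k1 + 2k2 + 2k3 + k4): V^s = -1.0985, V^t = 0.9505
step 2: k1 = (-0.290740, -0.149897), k2 = (-0.285820, -0.151195), k3 = (-0.285753, -0.151113), k4 = (-0.280627, -0.152305); V <- V + (h/6)(k1 + 2k2 + 2k3 + k4): V^s = -1.1937, V^t = 0.9001
step 3: k1 = (-0.280625, -0.152305), k2 = (-0.275283, -0.153392), k3 = (-0.275226, -0.153307), k4 = (-0.269687, -0.154290); V <- V + (h/6)(k1 + 2k2 + 2k3 + k4): V^s = -1.2855, V^t = 0.8490
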